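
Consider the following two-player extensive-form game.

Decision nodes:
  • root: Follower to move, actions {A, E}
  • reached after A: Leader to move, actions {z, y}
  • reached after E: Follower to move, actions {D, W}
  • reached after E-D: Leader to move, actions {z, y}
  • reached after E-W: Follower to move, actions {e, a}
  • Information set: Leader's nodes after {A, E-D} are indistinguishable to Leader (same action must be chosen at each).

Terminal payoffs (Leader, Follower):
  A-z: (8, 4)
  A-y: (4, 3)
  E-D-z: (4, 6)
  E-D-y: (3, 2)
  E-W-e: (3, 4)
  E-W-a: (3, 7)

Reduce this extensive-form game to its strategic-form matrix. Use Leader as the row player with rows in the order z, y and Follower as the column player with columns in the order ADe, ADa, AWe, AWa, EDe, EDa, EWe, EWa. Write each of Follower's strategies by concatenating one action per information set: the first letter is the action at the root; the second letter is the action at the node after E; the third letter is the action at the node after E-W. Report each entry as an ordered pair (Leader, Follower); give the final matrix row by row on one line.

z: (8,4) (8,4) (8,4) (8,4) (4,6) (4,6) (3,4) (3,7) | y: (4,3) (4,3) (4,3) (4,3) (3,2) (3,2) (3,4) (3,7)

          ADe      ADa      AWe      AWa      EDe      EDa      EWe      EWa
   z    (8,4)    (8,4)    (8,4)    (8,4)    (4,6)    (4,6)    (3,4)    (3,7)
   y    (4,3)    (4,3)    (4,3)    (4,3)    (3,2)    (3,2)    (3,4)    (3,7)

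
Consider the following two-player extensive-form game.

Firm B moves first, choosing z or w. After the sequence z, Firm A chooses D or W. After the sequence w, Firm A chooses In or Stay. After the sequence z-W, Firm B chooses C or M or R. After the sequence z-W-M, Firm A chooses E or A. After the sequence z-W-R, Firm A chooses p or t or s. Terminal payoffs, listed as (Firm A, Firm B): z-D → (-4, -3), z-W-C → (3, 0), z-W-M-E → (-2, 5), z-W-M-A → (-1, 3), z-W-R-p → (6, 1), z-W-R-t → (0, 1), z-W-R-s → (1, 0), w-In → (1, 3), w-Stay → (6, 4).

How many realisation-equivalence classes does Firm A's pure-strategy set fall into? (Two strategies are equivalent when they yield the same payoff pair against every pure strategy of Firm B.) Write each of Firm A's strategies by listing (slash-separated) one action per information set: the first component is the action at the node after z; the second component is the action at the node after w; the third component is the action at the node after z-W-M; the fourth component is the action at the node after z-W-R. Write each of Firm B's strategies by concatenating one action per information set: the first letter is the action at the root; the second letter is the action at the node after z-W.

14

Firm A has 24 pure strategies: D/In/E/p, D/In/E/t, D/In/E/s, D/In/A/p, D/In/A/t, D/In/A/s, D/Stay/E/p, D/Stay/E/t, D/Stay/E/s, D/Stay/A/p, D/Stay/A/t, D/Stay/A/s, W/In/E/p, W/In/E/t, W/In/E/s, W/In/A/p, W/In/A/t, W/In/A/s, W/Stay/E/p, W/Stay/E/t, W/Stay/E/s, W/Stay/A/p, W/Stay/A/t, W/Stay/A/s. Columns: zC, zM, zR, wC, wM, wR.
{D/In/E/p, D/In/E/t, D/In/E/s, D/In/A/p, D/In/A/t, D/In/A/s} → row (-4,-3) (-4,-3) (-4,-3) (1,3) (1,3) (1,3)
{D/Stay/E/p, D/Stay/E/t, D/Stay/E/s, D/Stay/A/p, D/Stay/A/t, D/Stay/A/s} → row (-4,-3) (-4,-3) (-4,-3) (6,4) (6,4) (6,4)
{W/In/E/p} → row (3,0) (-2,5) (6,1) (1,3) (1,3) (1,3)
{W/In/E/t} → row (3,0) (-2,5) (0,1) (1,3) (1,3) (1,3)
{W/In/E/s} → row (3,0) (-2,5) (1,0) (1,3) (1,3) (1,3)
{W/In/A/p} → row (3,0) (-1,3) (6,1) (1,3) (1,3) (1,3)
{W/In/A/t} → row (3,0) (-1,3) (0,1) (1,3) (1,3) (1,3)
{W/In/A/s} → row (3,0) (-1,3) (1,0) (1,3) (1,3) (1,3)
{W/Stay/E/p} → row (3,0) (-2,5) (6,1) (6,4) (6,4) (6,4)
{W/Stay/E/t} → row (3,0) (-2,5) (0,1) (6,4) (6,4) (6,4)
{W/Stay/E/s} → row (3,0) (-2,5) (1,0) (6,4) (6,4) (6,4)
{W/Stay/A/p} → row (3,0) (-1,3) (6,1) (6,4) (6,4) (6,4)
{W/Stay/A/t} → row (3,0) (-1,3) (0,1) (6,4) (6,4) (6,4)
{W/Stay/A/s} → row (3,0) (-1,3) (1,0) (6,4) (6,4) (6,4)
That's 14 distinct rows out of 24 strategies.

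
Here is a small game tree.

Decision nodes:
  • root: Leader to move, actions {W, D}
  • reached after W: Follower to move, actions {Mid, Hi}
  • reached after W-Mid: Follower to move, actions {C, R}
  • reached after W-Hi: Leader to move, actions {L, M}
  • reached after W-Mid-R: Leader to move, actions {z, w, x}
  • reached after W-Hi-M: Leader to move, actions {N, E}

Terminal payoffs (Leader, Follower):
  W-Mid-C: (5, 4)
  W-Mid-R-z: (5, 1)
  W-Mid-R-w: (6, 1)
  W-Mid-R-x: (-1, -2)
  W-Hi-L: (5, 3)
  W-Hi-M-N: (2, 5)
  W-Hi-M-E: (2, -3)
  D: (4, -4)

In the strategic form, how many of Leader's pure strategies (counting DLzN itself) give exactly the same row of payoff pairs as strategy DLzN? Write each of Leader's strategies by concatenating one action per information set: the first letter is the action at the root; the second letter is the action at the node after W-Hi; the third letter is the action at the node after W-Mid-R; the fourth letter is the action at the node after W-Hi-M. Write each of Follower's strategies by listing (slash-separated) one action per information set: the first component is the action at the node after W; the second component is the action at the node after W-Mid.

12

Row for DLzN (columns Mid/C, Mid/R, Hi/C, Hi/R): (4,-4) (4,-4) (4,-4) (4,-4).
Under DLzN, Leader's choice at the node after W-Hi and at the node after W-Mid-R and at the node after W-Hi-M can never be reached regardless of what Follower does, so varying those choices leaves every outcome unchanged.
Holding the reachable choices fixed and varying the unreachable ones freely already gives 2 × 3 × 2 = 12 equivalent strategies.
No other strategy reproduces this row, so those 12 are the full class: DLzN, DLzE, DLwN, DLwE, DLxN, DLxE, DMzN, DMzE, DMwN, DMwE, DMxN, DMxE.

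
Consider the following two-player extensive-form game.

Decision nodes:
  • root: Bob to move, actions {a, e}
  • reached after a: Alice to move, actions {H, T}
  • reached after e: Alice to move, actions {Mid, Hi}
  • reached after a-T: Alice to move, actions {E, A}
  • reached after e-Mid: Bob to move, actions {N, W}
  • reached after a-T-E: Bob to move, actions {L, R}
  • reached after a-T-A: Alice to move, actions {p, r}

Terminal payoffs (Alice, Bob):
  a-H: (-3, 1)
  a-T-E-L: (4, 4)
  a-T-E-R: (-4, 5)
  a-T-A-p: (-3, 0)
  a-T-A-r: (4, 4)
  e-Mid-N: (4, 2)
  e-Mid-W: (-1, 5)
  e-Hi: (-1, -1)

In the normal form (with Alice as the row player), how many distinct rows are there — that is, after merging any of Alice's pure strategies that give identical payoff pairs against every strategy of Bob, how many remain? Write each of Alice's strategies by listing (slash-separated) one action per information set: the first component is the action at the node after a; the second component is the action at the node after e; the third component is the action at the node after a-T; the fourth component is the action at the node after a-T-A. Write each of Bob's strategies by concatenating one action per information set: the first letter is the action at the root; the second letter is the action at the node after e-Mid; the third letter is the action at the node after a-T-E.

Alice has 16 pure strategies: H/Mid/E/p, H/Mid/E/r, H/Mid/A/p, H/Mid/A/r, H/Hi/E/p, H/Hi/E/r, H/Hi/A/p, H/Hi/A/r, T/Mid/E/p, T/Mid/E/r, T/Mid/A/p, T/Mid/A/r, T/Hi/E/p, T/Hi/E/r, T/Hi/A/p, T/Hi/A/r. Columns: aNL, aNR, aWL, aWR, eNL, eNR, eWL, eWR.
{H/Mid/E/p, H/Mid/E/r, H/Mid/A/p, H/Mid/A/r} → row (-3,1) (-3,1) (-3,1) (-3,1) (4,2) (4,2) (-1,5) (-1,5)
{H/Hi/E/p, H/Hi/E/r, H/Hi/A/p, H/Hi/A/r} → row (-3,1) (-3,1) (-3,1) (-3,1) (-1,-1) (-1,-1) (-1,-1) (-1,-1)
{T/Mid/E/p, T/Mid/E/r} → row (4,4) (-4,5) (4,4) (-4,5) (4,2) (4,2) (-1,5) (-1,5)
{T/Mid/A/p} → row (-3,0) (-3,0) (-3,0) (-3,0) (4,2) (4,2) (-1,5) (-1,5)
{T/Mid/A/r} → row (4,4) (4,4) (4,4) (4,4) (4,2) (4,2) (-1,5) (-1,5)
{T/Hi/E/p, T/Hi/E/r} → row (4,4) (-4,5) (4,4) (-4,5) (-1,-1) (-1,-1) (-1,-1) (-1,-1)
{T/Hi/A/p} → row (-3,0) (-3,0) (-3,0) (-3,0) (-1,-1) (-1,-1) (-1,-1) (-1,-1)
{T/Hi/A/r} → row (4,4) (4,4) (4,4) (4,4) (-1,-1) (-1,-1) (-1,-1) (-1,-1)
That's 8 distinct rows out of 16 strategies.

8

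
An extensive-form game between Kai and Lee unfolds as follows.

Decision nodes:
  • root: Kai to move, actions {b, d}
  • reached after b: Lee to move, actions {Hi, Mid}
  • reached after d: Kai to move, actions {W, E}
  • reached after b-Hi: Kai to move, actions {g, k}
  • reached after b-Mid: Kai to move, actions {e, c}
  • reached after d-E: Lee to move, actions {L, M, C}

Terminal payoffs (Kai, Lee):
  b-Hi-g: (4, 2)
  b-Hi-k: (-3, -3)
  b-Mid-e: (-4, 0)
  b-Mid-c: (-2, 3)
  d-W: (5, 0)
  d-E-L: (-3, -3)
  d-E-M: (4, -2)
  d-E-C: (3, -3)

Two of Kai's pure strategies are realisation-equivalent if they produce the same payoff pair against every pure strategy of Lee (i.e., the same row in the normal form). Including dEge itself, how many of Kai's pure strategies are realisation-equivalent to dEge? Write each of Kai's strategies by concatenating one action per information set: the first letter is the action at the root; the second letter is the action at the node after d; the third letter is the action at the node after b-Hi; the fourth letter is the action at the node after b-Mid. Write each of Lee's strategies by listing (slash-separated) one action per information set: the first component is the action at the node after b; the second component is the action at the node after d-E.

Row for dEge (columns Hi/L, Hi/M, Hi/C, Mid/L, Mid/M, Mid/C): (-3,-3) (4,-2) (3,-3) (-3,-3) (4,-2) (3,-3).
Under dEge, Kai's choice at the node after b-Hi and at the node after b-Mid can never be reached regardless of what Lee does, so varying those choices leaves every outcome unchanged.
Holding the reachable choices fixed and varying the unreachable ones freely already gives 2 × 2 = 4 equivalent strategies.
No other strategy reproduces this row, so those 4 are the full class: dEge, dEgc, dEke, dEkc.

4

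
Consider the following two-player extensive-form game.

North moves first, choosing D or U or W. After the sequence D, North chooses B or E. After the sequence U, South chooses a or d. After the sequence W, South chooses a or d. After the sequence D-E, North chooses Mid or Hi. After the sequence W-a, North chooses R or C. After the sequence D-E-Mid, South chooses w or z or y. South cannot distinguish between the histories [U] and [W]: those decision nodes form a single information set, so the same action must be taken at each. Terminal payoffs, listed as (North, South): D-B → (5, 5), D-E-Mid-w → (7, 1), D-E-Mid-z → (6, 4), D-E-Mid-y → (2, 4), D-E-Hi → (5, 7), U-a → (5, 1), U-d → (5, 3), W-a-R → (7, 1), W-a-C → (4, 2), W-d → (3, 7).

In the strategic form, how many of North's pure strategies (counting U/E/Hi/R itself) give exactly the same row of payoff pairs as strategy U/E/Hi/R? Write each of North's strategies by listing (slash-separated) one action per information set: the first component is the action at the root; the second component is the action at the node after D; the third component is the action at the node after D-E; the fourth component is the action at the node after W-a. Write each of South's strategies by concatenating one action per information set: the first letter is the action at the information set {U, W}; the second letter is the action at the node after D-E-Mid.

8

Row for U/E/Hi/R (columns aw, az, ay, dw, dz, dy): (5,1) (5,1) (5,1) (5,3) (5,3) (5,3).
Under U/E/Hi/R, North's choice at the node after D and at the node after D-E and at the node after W-a can never be reached regardless of what South does, so varying those choices leaves every outcome unchanged.
Holding the reachable choices fixed and varying the unreachable ones freely already gives 2 × 2 × 2 = 8 equivalent strategies.
No other strategy reproduces this row, so those 8 are the full class: U/B/Mid/R, U/B/Mid/C, U/B/Hi/R, U/B/Hi/C, U/E/Mid/R, U/E/Mid/C, U/E/Hi/R, U/E/Hi/C.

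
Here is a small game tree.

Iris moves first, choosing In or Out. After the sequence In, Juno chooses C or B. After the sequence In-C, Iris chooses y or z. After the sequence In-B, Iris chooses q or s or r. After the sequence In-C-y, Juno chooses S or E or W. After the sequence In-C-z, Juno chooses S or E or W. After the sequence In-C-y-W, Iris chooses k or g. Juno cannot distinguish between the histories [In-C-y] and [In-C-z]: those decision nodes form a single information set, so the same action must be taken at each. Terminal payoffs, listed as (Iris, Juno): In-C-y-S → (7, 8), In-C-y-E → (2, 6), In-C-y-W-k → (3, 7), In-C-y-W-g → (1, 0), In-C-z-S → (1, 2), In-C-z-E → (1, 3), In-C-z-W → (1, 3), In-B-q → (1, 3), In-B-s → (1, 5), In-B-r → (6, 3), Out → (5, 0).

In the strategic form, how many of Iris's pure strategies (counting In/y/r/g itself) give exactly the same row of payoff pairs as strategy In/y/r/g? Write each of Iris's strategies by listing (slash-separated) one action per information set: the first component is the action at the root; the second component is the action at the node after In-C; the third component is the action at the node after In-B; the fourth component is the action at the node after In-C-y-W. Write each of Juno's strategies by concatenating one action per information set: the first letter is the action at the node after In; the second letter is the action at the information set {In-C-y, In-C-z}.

Row for In/y/r/g (columns CS, CE, CW, BS, BE, BW): (7,8) (2,6) (1,0) (6,3) (6,3) (6,3).
Every one of Iris's information sets is on the play path for some reply by Juno when Iris follows In/y/r/g.
Changing the action at any of them therefore changes at least one column, so only In/y/r/g itself gives this row.

1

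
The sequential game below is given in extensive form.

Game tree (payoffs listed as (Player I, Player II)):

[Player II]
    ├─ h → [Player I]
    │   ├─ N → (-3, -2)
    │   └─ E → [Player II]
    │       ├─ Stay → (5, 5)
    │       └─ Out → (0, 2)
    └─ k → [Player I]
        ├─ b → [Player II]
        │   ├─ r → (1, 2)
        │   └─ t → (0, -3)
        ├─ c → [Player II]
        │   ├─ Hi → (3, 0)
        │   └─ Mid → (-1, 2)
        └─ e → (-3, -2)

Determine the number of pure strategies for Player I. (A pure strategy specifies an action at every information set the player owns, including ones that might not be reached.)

6

Player I owns the node after h with actions {N, E} — two choices.
Player I owns the node after k with actions {b, c, e} — three choices.
A pure strategy fixes one action at each information set independently, so the count is the product 2 × 3 = 6.
(For reference, Player II has 16 pure strategies, giving a 6×16 normal-form matrix.)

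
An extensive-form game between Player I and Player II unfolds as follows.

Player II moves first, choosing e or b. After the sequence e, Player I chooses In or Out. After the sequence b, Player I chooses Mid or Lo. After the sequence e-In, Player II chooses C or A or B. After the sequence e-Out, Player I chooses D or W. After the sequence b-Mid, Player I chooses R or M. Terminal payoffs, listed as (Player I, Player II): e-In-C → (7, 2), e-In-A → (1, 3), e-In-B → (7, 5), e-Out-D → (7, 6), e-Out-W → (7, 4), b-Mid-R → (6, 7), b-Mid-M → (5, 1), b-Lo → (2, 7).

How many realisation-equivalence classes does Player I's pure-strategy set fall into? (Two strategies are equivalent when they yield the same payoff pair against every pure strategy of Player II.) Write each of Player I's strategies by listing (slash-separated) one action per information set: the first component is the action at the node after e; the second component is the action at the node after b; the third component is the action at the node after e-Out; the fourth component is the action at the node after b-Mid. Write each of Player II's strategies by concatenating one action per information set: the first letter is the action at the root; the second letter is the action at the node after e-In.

9

Player I has 16 pure strategies: In/Mid/D/R, In/Mid/D/M, In/Mid/W/R, In/Mid/W/M, In/Lo/D/R, In/Lo/D/M, In/Lo/W/R, In/Lo/W/M, Out/Mid/D/R, Out/Mid/D/M, Out/Mid/W/R, Out/Mid/W/M, Out/Lo/D/R, Out/Lo/D/M, Out/Lo/W/R, Out/Lo/W/M. Columns: eC, eA, eB, bC, bA, bB.
{In/Mid/D/R, In/Mid/W/R} → row (7,2) (1,3) (7,5) (6,7) (6,7) (6,7)
{In/Mid/D/M, In/Mid/W/M} → row (7,2) (1,3) (7,5) (5,1) (5,1) (5,1)
{In/Lo/D/R, In/Lo/D/M, In/Lo/W/R, In/Lo/W/M} → row (7,2) (1,3) (7,5) (2,7) (2,7) (2,7)
{Out/Mid/D/R} → row (7,6) (7,6) (7,6) (6,7) (6,7) (6,7)
{Out/Mid/D/M} → row (7,6) (7,6) (7,6) (5,1) (5,1) (5,1)
{Out/Mid/W/R} → row (7,4) (7,4) (7,4) (6,7) (6,7) (6,7)
{Out/Mid/W/M} → row (7,4) (7,4) (7,4) (5,1) (5,1) (5,1)
{Out/Lo/D/R, Out/Lo/D/M} → row (7,6) (7,6) (7,6) (2,7) (2,7) (2,7)
{Out/Lo/W/R, Out/Lo/W/M} → row (7,4) (7,4) (7,4) (2,7) (2,7) (2,7)
That's 9 distinct rows out of 16 strategies.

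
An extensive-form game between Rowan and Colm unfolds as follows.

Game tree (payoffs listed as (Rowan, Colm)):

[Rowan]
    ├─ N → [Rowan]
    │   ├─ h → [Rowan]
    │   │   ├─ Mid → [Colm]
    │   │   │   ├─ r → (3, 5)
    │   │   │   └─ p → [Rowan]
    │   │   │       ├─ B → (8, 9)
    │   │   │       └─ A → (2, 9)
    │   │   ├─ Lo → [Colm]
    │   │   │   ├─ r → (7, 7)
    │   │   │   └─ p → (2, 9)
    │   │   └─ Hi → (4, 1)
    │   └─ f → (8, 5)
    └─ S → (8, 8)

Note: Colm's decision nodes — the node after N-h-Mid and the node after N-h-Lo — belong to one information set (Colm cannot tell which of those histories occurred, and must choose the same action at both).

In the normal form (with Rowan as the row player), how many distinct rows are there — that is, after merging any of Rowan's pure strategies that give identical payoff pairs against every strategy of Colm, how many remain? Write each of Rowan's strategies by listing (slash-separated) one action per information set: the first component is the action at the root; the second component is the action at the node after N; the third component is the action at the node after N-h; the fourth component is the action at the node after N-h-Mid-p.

Rowan has 24 pure strategies: N/h/Mid/B, N/h/Mid/A, N/h/Lo/B, N/h/Lo/A, N/h/Hi/B, N/h/Hi/A, N/f/Mid/B, N/f/Mid/A, N/f/Lo/B, N/f/Lo/A, N/f/Hi/B, N/f/Hi/A, S/h/Mid/B, S/h/Mid/A, S/h/Lo/B, S/h/Lo/A, S/h/Hi/B, S/h/Hi/A, S/f/Mid/B, S/f/Mid/A, S/f/Lo/B, S/f/Lo/A, S/f/Hi/B, S/f/Hi/A. Columns: r, p.
{N/h/Mid/B} → row (3,5) (8,9)
{N/h/Mid/A} → row (3,5) (2,9)
{N/h/Lo/B, N/h/Lo/A} → row (7,7) (2,9)
{N/h/Hi/B, N/h/Hi/A} → row (4,1) (4,1)
{N/f/Mid/B, N/f/Mid/A, N/f/Lo/B, N/f/Lo/A, N/f/Hi/B, N/f/Hi/A} → row (8,5) (8,5)
{S/h/Mid/B, S/h/Mid/A, S/h/Lo/B, S/h/Lo/A, S/h/Hi/B, S/h/Hi/A, S/f/Mid/B, S/f/Mid/A, S/f/Lo/B, S/f/Lo/A, S/f/Hi/B, S/f/Hi/A} → row (8,8) (8,8)
That's 6 distinct rows out of 24 strategies.

6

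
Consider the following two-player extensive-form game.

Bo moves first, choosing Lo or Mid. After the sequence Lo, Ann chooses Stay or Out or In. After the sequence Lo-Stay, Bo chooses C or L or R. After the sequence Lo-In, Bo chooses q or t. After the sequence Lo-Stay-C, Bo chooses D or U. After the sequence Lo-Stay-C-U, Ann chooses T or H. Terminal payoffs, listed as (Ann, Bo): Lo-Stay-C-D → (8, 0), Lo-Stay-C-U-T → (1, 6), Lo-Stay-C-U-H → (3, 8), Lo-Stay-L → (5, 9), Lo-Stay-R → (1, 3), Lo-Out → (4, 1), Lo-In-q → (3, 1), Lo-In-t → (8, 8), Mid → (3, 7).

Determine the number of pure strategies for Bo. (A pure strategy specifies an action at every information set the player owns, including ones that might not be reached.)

24

Bo owns the root with actions {Lo, Mid} — two choices.
Bo owns the node after Lo-Stay with actions {C, L, R} — three choices.
Bo owns the node after Lo-In with actions {q, t} — two choices.
Bo owns the node after Lo-Stay-C with actions {D, U} — two choices.
A pure strategy fixes one action at each information set independently, so the count is the product 2 × 3 × 2 × 2 = 24.
(For reference, Ann has 6 pure strategies, giving a 24×6 normal-form matrix.)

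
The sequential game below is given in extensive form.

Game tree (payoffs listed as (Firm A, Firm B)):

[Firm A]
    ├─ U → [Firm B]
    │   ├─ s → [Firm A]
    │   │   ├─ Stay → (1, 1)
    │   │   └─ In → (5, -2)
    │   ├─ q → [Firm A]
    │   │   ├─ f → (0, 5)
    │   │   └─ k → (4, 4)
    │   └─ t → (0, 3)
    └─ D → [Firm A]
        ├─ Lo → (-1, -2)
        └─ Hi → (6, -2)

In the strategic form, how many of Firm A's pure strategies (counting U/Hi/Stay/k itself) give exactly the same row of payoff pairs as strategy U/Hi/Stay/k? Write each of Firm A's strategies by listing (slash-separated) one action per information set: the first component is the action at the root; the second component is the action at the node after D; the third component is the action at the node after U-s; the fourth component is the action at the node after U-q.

Row for U/Hi/Stay/k (columns s, q, t): (1,1) (4,4) (0,3).
Under U/Hi/Stay/k, Firm A's choice at the node after D can never be reached regardless of what Firm B does, so varying those choices leaves every outcome unchanged.
Holding the reachable choices fixed and varying the unreachable one freely already gives 2 equivalent strategies.
No other strategy reproduces this row, so those 2 are the full class: U/Lo/Stay/k, U/Hi/Stay/k.

2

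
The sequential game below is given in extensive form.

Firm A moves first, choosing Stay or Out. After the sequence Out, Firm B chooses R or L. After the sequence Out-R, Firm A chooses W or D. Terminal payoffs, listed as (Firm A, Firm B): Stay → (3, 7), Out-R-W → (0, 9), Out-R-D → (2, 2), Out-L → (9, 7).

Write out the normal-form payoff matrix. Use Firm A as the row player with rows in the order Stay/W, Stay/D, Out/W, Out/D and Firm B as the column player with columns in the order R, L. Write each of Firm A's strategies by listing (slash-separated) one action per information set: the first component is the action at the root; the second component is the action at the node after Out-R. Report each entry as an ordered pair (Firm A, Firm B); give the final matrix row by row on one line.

Row Stay/W: R→(3,7), L→(3,7)
Row Stay/D: R→(3,7), L→(3,7)
Row Out/W: R→(0,9), L→(9,7)
Row Out/D: R→(2,2), L→(9,7)

Stay/W: (3,7) (3,7) | Stay/D: (3,7) (3,7) | Out/W: (0,9) (9,7) | Out/D: (2,2) (9,7)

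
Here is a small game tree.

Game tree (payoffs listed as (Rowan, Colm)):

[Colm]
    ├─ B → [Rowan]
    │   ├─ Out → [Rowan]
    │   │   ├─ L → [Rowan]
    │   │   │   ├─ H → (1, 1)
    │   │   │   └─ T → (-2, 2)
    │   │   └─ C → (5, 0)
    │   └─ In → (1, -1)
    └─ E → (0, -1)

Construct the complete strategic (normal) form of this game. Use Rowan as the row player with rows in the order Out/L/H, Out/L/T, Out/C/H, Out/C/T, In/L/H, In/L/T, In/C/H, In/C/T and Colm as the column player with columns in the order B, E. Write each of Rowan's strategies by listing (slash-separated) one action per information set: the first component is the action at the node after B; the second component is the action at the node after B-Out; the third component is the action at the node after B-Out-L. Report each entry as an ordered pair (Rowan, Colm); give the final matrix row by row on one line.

Out/L/H: (1,1) (0,-1) | Out/L/T: (-2,2) (0,-1) | Out/C/H: (5,0) (0,-1) | Out/C/T: (5,0) (0,-1) | In/L/H: (1,-1) (0,-1) | In/L/T: (1,-1) (0,-1) | In/C/H: (1,-1) (0,-1) | In/C/T: (1,-1) (0,-1)

               B        E
Out/L/H    (1,1)   (0,-1)
Out/L/T   (-2,2)   (0,-1)
Out/C/H    (5,0)   (0,-1)
Out/C/T    (5,0)   (0,-1)
 In/L/H   (1,-1)   (0,-1)
 In/L/T   (1,-1)   (0,-1)
 In/C/H   (1,-1)   (0,-1)
 In/C/T   (1,-1)   (0,-1)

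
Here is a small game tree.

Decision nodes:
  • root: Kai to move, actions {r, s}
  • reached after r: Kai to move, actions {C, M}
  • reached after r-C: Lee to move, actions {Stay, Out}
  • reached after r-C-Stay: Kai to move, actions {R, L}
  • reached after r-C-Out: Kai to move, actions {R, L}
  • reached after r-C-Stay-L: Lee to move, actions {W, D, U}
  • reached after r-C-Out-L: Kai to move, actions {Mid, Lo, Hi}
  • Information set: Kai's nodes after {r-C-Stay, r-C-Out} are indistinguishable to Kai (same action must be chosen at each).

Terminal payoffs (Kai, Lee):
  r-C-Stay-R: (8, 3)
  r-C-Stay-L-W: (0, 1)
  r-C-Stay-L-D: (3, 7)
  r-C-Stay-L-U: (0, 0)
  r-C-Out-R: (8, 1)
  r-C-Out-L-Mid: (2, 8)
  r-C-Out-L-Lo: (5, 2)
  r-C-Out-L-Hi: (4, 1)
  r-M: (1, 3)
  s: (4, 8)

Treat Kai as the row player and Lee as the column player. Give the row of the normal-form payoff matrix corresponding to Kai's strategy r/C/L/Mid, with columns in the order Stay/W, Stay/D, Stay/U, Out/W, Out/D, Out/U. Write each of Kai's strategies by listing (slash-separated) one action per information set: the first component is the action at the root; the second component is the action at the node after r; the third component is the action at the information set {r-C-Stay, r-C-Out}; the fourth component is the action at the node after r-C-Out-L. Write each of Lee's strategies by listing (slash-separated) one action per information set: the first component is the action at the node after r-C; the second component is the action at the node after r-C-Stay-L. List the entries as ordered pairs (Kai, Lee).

(0,1) (3,7) (0,0) (2,8) (2,8) (2,8)

vs Stay/W: Kai plays r → Kai plays C at [r] → Lee plays Stay at [r-C] → Kai plays L at [r-C-Stay] → Lee plays W at [r-C-Stay-L] → (0, 1)
vs Stay/D: Kai plays r → Kai plays C at [r] → Lee plays Stay at [r-C] → Kai plays L at [r-C-Stay] → Lee plays D at [r-C-Stay-L] → (3, 7)
vs Stay/U: Kai plays r → Kai plays C at [r] → Lee plays Stay at [r-C] → Kai plays L at [r-C-Stay] → Lee plays U at [r-C-Stay-L] → (0, 0)
vs Out/W: Kai plays r → Kai plays C at [r] → Lee plays Out at [r-C] → Kai plays L at [r-C-Out] → Kai plays Mid at [r-C-Out-L] → (2, 8)
vs Out/D: Kai plays r → Kai plays C at [r] → Lee plays Out at [r-C] → Kai plays L at [r-C-Out] → Kai plays Mid at [r-C-Out-L] → (2, 8)
vs Out/U: Kai plays r → Kai plays C at [r] → Lee plays Out at [r-C] → Kai plays L at [r-C-Out] → Kai plays Mid at [r-C-Out-L] → (2, 8)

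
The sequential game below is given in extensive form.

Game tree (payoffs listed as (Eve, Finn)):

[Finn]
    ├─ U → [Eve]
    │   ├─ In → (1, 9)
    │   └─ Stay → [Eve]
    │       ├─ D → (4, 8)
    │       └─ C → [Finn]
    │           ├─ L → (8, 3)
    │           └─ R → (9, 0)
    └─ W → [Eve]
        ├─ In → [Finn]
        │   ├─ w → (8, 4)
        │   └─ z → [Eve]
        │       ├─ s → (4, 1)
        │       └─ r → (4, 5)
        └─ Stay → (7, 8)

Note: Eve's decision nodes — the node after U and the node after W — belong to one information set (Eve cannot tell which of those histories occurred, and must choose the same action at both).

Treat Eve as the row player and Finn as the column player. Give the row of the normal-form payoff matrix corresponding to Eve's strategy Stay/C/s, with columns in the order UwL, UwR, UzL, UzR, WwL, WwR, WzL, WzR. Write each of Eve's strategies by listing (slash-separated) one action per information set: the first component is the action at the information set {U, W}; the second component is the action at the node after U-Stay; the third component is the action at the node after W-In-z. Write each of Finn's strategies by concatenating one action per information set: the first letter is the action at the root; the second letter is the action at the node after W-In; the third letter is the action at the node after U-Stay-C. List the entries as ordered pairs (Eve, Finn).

vs UwL: Finn plays U → Eve plays Stay at [U] → Eve plays C at [U-Stay] → Finn plays L at [U-Stay-C] → (8, 3)
vs UwR: Finn plays U → Eve plays Stay at [U] → Eve plays C at [U-Stay] → Finn plays R at [U-Stay-C] → (9, 0)
vs UzL: Finn plays U → Eve plays Stay at [U] → Eve plays C at [U-Stay] → Finn plays L at [U-Stay-C] → (8, 3)
vs UzR: Finn plays U → Eve plays Stay at [U] → Eve plays C at [U-Stay] → Finn plays R at [U-Stay-C] → (9, 0)
vs WwL: Finn plays W → Eve plays Stay at [W] → (7, 8)
vs WwR: Finn plays W → Eve plays Stay at [W] → (7, 8)
vs WzL: Finn plays W → Eve plays Stay at [W] → (7, 8)
vs WzR: Finn plays W → Eve plays Stay at [W] → (7, 8)

(8,3) (9,0) (8,3) (9,0) (7,8) (7,8) (7,8) (7,8)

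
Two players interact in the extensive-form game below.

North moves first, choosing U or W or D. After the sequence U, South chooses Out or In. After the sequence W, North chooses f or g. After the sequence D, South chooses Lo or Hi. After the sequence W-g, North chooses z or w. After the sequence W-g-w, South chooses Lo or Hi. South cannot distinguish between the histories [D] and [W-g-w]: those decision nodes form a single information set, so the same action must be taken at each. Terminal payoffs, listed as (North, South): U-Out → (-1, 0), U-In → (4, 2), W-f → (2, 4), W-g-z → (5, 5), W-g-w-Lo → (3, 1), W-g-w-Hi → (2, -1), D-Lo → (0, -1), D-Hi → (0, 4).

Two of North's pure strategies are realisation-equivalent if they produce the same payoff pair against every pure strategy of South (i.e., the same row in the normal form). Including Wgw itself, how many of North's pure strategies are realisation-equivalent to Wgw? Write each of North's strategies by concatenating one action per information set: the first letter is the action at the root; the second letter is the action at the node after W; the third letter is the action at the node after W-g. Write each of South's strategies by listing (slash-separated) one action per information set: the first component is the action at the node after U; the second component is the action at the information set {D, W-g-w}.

Row for Wgw (columns Out/Lo, Out/Hi, In/Lo, In/Hi): (3,1) (2,-1) (3,1) (2,-1).
Every one of North's information sets is on the play path for some reply by South when North follows Wgw.
Changing the action at any of them therefore changes at least one column, so only Wgw itself gives this row.

1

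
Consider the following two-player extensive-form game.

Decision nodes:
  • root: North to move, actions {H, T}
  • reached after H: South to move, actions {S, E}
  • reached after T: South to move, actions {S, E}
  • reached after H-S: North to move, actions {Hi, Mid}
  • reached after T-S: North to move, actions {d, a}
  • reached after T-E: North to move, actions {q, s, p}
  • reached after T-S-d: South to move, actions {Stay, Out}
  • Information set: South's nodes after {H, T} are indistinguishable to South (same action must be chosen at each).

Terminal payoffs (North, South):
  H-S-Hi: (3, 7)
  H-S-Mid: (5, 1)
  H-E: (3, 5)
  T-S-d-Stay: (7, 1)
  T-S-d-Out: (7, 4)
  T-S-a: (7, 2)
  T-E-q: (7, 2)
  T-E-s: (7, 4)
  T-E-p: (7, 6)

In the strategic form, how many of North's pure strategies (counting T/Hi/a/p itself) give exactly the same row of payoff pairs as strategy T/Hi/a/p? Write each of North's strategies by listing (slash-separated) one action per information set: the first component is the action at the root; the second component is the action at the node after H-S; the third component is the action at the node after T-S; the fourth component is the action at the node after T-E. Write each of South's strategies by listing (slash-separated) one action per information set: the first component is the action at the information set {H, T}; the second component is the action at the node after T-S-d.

2

Row for T/Hi/a/p (columns S/Stay, S/Out, E/Stay, E/Out): (7,2) (7,2) (7,6) (7,6).
Under T/Hi/a/p, North's choice at the node after H-S can never be reached regardless of what South does, so varying those choices leaves every outcome unchanged.
Holding the reachable choices fixed and varying the unreachable one freely already gives 2 equivalent strategies.
No other strategy reproduces this row, so those 2 are the full class: T/Hi/a/p, T/Mid/a/p.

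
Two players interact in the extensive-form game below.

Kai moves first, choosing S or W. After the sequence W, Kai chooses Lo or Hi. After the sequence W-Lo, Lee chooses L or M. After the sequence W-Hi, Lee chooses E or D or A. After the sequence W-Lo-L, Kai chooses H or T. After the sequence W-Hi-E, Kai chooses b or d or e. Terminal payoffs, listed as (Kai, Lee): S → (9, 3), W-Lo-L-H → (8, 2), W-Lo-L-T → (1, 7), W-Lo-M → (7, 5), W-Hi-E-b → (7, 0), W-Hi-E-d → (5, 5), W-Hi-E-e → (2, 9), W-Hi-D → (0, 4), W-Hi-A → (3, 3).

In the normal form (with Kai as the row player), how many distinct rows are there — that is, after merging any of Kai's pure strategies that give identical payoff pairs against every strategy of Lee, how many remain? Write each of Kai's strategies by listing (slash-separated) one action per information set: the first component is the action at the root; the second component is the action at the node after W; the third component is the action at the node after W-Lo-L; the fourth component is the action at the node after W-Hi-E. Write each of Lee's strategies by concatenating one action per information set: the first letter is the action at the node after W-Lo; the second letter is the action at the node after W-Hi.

6

Kai has 24 pure strategies: S/Lo/H/b, S/Lo/H/d, S/Lo/H/e, S/Lo/T/b, S/Lo/T/d, S/Lo/T/e, S/Hi/H/b, S/Hi/H/d, S/Hi/H/e, S/Hi/T/b, S/Hi/T/d, S/Hi/T/e, W/Lo/H/b, W/Lo/H/d, W/Lo/H/e, W/Lo/T/b, W/Lo/T/d, W/Lo/T/e, W/Hi/H/b, W/Hi/H/d, W/Hi/H/e, W/Hi/T/b, W/Hi/T/d, W/Hi/T/e. Columns: LE, LD, LA, ME, MD, MA.
{S/Lo/H/b, S/Lo/H/d, S/Lo/H/e, S/Lo/T/b, S/Lo/T/d, S/Lo/T/e, S/Hi/H/b, S/Hi/H/d, S/Hi/H/e, S/Hi/T/b, S/Hi/T/d, S/Hi/T/e} → row (9,3) (9,3) (9,3) (9,3) (9,3) (9,3)
{W/Lo/H/b, W/Lo/H/d, W/Lo/H/e} → row (8,2) (8,2) (8,2) (7,5) (7,5) (7,5)
{W/Lo/T/b, W/Lo/T/d, W/Lo/T/e} → row (1,7) (1,7) (1,7) (7,5) (7,5) (7,5)
{W/Hi/H/b, W/Hi/T/b} → row (7,0) (0,4) (3,3) (7,0) (0,4) (3,3)
{W/Hi/H/d, W/Hi/T/d} → row (5,5) (0,4) (3,3) (5,5) (0,4) (3,3)
{W/Hi/H/e, W/Hi/T/e} → row (2,9) (0,4) (3,3) (2,9) (0,4) (3,3)
That's 6 distinct rows out of 24 strategies.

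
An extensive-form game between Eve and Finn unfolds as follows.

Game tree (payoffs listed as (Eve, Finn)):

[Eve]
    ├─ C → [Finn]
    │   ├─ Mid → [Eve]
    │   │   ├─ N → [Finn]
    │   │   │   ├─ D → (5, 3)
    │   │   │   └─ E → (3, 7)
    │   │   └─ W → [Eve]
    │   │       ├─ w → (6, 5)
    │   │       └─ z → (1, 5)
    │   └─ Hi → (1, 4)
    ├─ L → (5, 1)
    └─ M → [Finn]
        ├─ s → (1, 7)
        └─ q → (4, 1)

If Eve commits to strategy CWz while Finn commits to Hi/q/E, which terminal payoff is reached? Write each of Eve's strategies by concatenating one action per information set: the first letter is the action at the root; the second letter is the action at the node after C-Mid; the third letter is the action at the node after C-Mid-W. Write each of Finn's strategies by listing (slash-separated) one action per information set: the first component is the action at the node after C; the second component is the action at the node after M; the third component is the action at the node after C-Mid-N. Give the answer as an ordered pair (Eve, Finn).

(1, 4)

Trace the play path from the root:
  Eve plays C
  Finn plays Hi at [C]
→ terminal payoff (1, 4).
(Eve's choice at the node after C-Mid is never reached on this path, so it doesn't affect the outcome.)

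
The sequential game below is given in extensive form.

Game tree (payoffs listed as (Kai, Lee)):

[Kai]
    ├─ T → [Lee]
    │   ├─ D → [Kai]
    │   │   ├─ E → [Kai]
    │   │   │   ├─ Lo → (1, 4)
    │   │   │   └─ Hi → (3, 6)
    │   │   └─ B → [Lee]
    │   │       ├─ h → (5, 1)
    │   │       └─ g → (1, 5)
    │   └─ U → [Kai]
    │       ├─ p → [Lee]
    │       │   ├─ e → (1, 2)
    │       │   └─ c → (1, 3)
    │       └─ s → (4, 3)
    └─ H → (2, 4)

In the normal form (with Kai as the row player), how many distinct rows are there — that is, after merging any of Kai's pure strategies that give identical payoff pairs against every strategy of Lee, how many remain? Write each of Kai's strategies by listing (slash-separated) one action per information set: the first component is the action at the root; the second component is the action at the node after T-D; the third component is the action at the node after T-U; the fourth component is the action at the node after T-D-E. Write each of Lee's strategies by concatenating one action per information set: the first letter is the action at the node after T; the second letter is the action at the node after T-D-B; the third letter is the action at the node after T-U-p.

7

Kai has 16 pure strategies: T/E/p/Lo, T/E/p/Hi, T/E/s/Lo, T/E/s/Hi, T/B/p/Lo, T/B/p/Hi, T/B/s/Lo, T/B/s/Hi, H/E/p/Lo, H/E/p/Hi, H/E/s/Lo, H/E/s/Hi, H/B/p/Lo, H/B/p/Hi, H/B/s/Lo, H/B/s/Hi. Columns: Dhe, Dhc, Dge, Dgc, Uhe, Uhc, Uge, Ugc.
{T/E/p/Lo} → row (1,4) (1,4) (1,4) (1,4) (1,2) (1,3) (1,2) (1,3)
{T/E/p/Hi} → row (3,6) (3,6) (3,6) (3,6) (1,2) (1,3) (1,2) (1,3)
{T/E/s/Lo} → row (1,4) (1,4) (1,4) (1,4) (4,3) (4,3) (4,3) (4,3)
{T/E/s/Hi} → row (3,6) (3,6) (3,6) (3,6) (4,3) (4,3) (4,3) (4,3)
{T/B/p/Lo, T/B/p/Hi} → row (5,1) (5,1) (1,5) (1,5) (1,2) (1,3) (1,2) (1,3)
{T/B/s/Lo, T/B/s/Hi} → row (5,1) (5,1) (1,5) (1,5) (4,3) (4,3) (4,3) (4,3)
{H/E/p/Lo, H/E/p/Hi, H/E/s/Lo, H/E/s/Hi, H/B/p/Lo, H/B/p/Hi, H/B/s/Lo, H/B/s/Hi} → row (2,4) (2,4) (2,4) (2,4) (2,4) (2,4) (2,4) (2,4)
That's 7 distinct rows out of 16 strategies.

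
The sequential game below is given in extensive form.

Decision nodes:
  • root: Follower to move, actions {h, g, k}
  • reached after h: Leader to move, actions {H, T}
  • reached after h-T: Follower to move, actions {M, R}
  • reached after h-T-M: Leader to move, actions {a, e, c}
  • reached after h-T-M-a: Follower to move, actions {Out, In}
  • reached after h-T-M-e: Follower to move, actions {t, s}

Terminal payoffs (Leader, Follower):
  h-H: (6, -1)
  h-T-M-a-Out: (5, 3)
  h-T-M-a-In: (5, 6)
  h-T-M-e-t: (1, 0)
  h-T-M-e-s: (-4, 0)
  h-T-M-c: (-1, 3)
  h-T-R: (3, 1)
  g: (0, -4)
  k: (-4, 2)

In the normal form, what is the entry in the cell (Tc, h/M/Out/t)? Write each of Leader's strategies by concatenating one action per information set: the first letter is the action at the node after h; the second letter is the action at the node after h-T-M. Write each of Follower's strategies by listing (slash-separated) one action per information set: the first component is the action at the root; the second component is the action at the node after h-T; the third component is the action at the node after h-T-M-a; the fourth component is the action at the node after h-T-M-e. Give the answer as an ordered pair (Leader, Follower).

(-1, 3)

Trace the play path from the root:
  Follower plays h
  Leader plays T at [h]
  Follower plays M at [h-T]
  Leader plays c at [h-T-M]
→ terminal payoff (-1, 3).
(Follower's choice at the node after h-T-M-a is never reached on this path, so it doesn't affect the outcome.)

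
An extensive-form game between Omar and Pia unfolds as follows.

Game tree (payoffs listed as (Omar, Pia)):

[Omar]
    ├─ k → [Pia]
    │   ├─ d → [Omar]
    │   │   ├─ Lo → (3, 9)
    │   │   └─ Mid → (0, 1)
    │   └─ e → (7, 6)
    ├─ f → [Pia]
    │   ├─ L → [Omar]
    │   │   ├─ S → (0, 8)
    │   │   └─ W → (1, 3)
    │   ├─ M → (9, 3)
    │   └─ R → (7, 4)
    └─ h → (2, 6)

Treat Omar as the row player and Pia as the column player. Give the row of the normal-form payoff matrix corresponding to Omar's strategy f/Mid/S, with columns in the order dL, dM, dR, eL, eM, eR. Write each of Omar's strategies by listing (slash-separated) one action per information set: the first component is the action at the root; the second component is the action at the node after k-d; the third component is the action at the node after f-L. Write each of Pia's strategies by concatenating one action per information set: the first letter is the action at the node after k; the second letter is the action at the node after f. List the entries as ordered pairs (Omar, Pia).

(0,8) (9,3) (7,4) (0,8) (9,3) (7,4)

vs dL: Omar plays f → Pia plays L at [f] → Omar plays S at [f-L] → (0, 8)
vs dM: Omar plays f → Pia plays M at [f] → (9, 3)
vs dR: Omar plays f → Pia plays R at [f] → (7, 4)
vs eL: Omar plays f → Pia plays L at [f] → Omar plays S at [f-L] → (0, 8)
vs eM: Omar plays f → Pia plays M at [f] → (9, 3)
vs eR: Omar plays f → Pia plays R at [f] → (7, 4)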